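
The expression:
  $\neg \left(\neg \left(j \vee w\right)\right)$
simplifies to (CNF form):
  $j \vee w$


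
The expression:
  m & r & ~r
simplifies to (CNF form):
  False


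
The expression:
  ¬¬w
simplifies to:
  w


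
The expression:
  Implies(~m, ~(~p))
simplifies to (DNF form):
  m | p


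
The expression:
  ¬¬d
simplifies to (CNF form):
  d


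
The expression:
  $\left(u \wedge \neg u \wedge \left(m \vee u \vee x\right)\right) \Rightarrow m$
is always true.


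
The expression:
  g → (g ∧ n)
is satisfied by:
  {n: True, g: False}
  {g: False, n: False}
  {g: True, n: True}


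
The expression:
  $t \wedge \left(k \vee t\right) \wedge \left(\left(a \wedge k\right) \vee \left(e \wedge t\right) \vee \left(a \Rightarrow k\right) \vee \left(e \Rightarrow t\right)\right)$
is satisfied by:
  {t: True}


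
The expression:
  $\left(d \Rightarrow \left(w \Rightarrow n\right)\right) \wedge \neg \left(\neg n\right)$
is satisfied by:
  {n: True}


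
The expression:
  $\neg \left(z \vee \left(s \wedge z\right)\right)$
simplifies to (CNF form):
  $\neg z$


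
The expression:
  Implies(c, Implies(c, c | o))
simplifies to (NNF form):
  True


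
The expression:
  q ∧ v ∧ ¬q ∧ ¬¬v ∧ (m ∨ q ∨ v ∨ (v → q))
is never true.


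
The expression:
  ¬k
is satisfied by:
  {k: False}


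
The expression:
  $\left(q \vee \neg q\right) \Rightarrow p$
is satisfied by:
  {p: True}


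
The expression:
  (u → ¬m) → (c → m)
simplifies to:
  m ∨ ¬c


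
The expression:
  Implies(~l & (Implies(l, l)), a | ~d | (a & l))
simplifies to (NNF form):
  a | l | ~d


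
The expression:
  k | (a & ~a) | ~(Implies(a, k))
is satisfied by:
  {a: True, k: True}
  {a: True, k: False}
  {k: True, a: False}


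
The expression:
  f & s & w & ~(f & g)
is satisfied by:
  {s: True, w: True, f: True, g: False}


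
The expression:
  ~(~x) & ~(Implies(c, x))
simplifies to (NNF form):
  False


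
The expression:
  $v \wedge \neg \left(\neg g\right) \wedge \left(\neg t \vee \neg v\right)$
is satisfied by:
  {g: True, v: True, t: False}


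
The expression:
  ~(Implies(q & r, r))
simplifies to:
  False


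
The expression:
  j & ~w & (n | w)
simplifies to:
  j & n & ~w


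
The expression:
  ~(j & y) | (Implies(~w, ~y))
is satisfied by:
  {w: True, y: False, j: False}
  {w: False, y: False, j: False}
  {j: True, w: True, y: False}
  {j: True, w: False, y: False}
  {y: True, w: True, j: False}
  {y: True, w: False, j: False}
  {y: True, j: True, w: True}


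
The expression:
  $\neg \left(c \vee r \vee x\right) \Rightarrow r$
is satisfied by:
  {r: True, x: True, c: True}
  {r: True, x: True, c: False}
  {r: True, c: True, x: False}
  {r: True, c: False, x: False}
  {x: True, c: True, r: False}
  {x: True, c: False, r: False}
  {c: True, x: False, r: False}


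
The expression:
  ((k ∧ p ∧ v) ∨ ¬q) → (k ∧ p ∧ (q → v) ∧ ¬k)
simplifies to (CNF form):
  q ∧ (¬k ∨ ¬p ∨ ¬v)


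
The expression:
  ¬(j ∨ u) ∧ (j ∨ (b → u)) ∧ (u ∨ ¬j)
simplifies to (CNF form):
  ¬b ∧ ¬j ∧ ¬u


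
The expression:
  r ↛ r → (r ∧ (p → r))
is always true.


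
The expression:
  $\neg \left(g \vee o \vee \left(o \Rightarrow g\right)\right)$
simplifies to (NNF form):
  $\text{False}$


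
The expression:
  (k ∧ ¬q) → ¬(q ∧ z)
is always true.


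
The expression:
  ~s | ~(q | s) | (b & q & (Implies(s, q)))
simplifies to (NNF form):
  ~s | (b & q)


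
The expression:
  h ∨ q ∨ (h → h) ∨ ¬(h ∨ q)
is always true.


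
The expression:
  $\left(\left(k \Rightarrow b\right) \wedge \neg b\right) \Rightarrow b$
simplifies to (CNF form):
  $b \vee k$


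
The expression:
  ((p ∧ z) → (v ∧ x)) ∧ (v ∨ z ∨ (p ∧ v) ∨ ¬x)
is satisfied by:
  {v: True, z: False, p: False, x: False}
  {v: False, z: False, p: False, x: False}
  {x: True, v: True, z: False, p: False}
  {p: True, v: True, z: False, x: False}
  {p: True, v: False, z: False, x: False}
  {x: True, p: True, v: True, z: False}
  {z: True, v: True, x: False, p: False}
  {z: True, v: False, x: False, p: False}
  {x: True, z: True, v: True, p: False}
  {x: True, z: True, v: False, p: False}
  {x: True, p: True, z: True, v: True}


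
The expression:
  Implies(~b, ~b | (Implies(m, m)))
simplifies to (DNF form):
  True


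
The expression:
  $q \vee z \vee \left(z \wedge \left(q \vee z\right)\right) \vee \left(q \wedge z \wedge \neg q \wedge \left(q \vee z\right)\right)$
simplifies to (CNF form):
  $q \vee z$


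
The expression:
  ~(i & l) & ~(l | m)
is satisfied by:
  {l: False, m: False}


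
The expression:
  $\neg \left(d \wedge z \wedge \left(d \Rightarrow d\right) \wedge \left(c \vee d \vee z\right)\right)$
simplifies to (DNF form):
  $\neg d \vee \neg z$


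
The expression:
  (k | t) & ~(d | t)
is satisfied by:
  {k: True, d: False, t: False}


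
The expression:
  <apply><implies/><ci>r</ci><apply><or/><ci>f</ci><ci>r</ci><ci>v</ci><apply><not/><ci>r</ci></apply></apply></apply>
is always true.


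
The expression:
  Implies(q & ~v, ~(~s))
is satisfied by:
  {v: True, s: True, q: False}
  {v: True, s: False, q: False}
  {s: True, v: False, q: False}
  {v: False, s: False, q: False}
  {q: True, v: True, s: True}
  {q: True, v: True, s: False}
  {q: True, s: True, v: False}


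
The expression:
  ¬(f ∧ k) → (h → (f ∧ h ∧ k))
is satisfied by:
  {k: True, f: True, h: False}
  {k: True, f: False, h: False}
  {f: True, k: False, h: False}
  {k: False, f: False, h: False}
  {k: True, h: True, f: True}


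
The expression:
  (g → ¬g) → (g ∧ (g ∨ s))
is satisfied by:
  {g: True}


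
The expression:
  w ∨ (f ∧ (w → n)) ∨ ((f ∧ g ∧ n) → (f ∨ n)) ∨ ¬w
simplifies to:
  True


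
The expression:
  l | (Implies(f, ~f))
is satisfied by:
  {l: True, f: False}
  {f: False, l: False}
  {f: True, l: True}


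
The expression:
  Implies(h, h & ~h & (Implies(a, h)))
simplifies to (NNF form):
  ~h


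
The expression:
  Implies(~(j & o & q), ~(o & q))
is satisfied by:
  {j: True, q: False, o: False}
  {j: False, q: False, o: False}
  {o: True, j: True, q: False}
  {o: True, j: False, q: False}
  {q: True, j: True, o: False}
  {q: True, j: False, o: False}
  {q: True, o: True, j: True}


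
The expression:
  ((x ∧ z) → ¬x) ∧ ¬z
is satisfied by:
  {z: False}


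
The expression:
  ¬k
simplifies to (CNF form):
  ¬k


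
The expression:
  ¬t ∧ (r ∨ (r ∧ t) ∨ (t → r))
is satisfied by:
  {t: False}


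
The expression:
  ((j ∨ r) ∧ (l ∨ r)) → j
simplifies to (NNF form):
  j ∨ ¬r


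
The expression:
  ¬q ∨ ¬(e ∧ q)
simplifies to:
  ¬e ∨ ¬q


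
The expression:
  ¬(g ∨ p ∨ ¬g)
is never true.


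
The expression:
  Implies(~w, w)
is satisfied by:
  {w: True}


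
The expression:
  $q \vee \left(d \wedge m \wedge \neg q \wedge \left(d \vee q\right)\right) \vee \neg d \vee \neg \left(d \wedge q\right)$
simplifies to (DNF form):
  $\text{True}$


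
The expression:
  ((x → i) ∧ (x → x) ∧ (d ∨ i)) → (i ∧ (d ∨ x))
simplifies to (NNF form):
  x ∨ (d ∧ i) ∨ (¬d ∧ ¬i)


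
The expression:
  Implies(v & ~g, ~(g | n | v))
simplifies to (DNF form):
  g | ~v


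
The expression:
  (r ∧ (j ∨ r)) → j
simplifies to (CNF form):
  j ∨ ¬r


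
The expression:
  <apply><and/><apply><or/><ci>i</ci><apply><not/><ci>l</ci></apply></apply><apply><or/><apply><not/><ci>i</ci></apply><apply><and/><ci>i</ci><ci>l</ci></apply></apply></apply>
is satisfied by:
  {l: False, i: False}
  {i: True, l: True}


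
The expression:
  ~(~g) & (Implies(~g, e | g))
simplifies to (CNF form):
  g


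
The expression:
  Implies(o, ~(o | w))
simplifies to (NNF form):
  ~o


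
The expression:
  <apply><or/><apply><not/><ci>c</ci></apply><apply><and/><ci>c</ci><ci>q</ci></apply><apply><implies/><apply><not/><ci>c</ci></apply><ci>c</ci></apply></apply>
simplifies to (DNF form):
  <true/>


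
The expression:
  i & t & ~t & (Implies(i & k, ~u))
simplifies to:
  False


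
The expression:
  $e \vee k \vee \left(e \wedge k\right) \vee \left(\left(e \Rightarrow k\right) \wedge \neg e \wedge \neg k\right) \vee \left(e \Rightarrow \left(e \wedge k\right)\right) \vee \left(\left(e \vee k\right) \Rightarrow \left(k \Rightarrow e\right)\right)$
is always true.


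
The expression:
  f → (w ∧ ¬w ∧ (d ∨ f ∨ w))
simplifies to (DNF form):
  ¬f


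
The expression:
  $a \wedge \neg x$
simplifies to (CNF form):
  $a \wedge \neg x$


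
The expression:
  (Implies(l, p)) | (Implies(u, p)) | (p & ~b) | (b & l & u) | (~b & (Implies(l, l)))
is always true.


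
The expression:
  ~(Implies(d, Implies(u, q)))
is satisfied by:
  {u: True, d: True, q: False}


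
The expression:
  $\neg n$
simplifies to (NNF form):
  $\neg n$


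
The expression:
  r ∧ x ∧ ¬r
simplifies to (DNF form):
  False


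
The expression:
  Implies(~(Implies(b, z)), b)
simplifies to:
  True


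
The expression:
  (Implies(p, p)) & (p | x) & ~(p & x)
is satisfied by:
  {x: True, p: False}
  {p: True, x: False}


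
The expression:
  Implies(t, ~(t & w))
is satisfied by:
  {w: False, t: False}
  {t: True, w: False}
  {w: True, t: False}


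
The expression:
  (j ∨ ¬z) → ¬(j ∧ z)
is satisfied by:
  {z: False, j: False}
  {j: True, z: False}
  {z: True, j: False}


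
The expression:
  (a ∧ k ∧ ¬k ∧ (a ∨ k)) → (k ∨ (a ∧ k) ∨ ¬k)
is always true.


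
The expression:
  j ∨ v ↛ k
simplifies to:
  j ∨ (v ∧ ¬k)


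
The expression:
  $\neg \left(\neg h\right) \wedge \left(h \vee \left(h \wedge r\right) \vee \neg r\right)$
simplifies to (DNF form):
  $h$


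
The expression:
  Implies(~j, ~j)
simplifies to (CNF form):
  True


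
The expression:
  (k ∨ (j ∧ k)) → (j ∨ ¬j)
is always true.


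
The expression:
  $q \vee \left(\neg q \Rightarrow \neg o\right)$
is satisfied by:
  {q: True, o: False}
  {o: False, q: False}
  {o: True, q: True}


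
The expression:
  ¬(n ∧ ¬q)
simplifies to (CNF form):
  q ∨ ¬n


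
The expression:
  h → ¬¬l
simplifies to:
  l ∨ ¬h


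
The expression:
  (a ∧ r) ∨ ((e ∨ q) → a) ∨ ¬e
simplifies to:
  a ∨ ¬e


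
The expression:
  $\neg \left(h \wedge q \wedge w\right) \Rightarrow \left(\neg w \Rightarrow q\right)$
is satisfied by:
  {q: True, w: True}
  {q: True, w: False}
  {w: True, q: False}


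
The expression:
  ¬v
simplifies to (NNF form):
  ¬v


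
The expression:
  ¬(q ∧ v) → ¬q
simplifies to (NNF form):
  v ∨ ¬q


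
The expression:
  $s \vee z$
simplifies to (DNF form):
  $s \vee z$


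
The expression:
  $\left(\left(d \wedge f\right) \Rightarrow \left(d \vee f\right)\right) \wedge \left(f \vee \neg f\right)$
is always true.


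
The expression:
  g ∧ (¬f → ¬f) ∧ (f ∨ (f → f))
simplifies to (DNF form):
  g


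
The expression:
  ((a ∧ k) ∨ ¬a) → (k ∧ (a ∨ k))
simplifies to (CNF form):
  a ∨ k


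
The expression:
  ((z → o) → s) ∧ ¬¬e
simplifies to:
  e ∧ (s ∨ z) ∧ (s ∨ ¬o)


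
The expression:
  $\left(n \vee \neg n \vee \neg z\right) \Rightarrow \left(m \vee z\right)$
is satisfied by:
  {z: True, m: True}
  {z: True, m: False}
  {m: True, z: False}


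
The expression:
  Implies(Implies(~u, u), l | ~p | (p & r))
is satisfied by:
  {r: True, l: True, p: False, u: False}
  {r: True, p: False, u: False, l: False}
  {l: True, p: False, u: False, r: False}
  {l: False, p: False, u: False, r: False}
  {r: True, u: True, l: True, p: False}
  {r: True, u: True, l: False, p: False}
  {u: True, l: True, r: False, p: False}
  {u: True, r: False, p: False, l: False}
  {l: True, r: True, p: True, u: False}
  {r: True, p: True, l: False, u: False}
  {l: True, p: True, r: False, u: False}
  {p: True, r: False, u: False, l: False}
  {r: True, u: True, p: True, l: True}
  {r: True, u: True, p: True, l: False}
  {u: True, p: True, l: True, r: False}


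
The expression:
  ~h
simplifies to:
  ~h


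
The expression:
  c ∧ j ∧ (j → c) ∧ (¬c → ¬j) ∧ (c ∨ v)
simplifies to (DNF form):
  c ∧ j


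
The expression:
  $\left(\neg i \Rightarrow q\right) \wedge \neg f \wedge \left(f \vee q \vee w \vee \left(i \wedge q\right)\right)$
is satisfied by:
  {q: True, w: True, i: True, f: False}
  {q: True, w: True, f: False, i: False}
  {q: True, i: True, f: False, w: False}
  {q: True, f: False, i: False, w: False}
  {w: True, i: True, f: False, q: False}


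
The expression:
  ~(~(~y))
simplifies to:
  ~y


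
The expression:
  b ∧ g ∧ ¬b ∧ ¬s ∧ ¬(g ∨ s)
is never true.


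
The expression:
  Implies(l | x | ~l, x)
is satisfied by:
  {x: True}


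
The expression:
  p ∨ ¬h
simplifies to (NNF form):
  p ∨ ¬h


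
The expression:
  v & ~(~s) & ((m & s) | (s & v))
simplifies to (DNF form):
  s & v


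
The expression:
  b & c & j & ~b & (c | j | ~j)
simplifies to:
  False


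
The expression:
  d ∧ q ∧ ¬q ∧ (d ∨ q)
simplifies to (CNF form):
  False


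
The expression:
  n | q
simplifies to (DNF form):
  n | q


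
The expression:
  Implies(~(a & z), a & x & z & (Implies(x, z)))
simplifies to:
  a & z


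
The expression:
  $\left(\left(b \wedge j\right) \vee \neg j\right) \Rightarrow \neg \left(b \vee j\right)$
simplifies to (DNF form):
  $\neg b$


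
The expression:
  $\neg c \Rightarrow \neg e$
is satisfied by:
  {c: True, e: False}
  {e: False, c: False}
  {e: True, c: True}


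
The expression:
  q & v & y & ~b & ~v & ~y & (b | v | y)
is never true.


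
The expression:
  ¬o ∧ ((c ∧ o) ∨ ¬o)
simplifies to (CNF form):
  ¬o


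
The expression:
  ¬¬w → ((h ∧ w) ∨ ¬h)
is always true.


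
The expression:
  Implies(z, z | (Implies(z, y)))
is always true.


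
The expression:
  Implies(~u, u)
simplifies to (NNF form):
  u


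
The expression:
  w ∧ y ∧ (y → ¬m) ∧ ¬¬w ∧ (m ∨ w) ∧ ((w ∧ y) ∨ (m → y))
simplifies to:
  w ∧ y ∧ ¬m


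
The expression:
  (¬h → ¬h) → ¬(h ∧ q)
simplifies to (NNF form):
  ¬h ∨ ¬q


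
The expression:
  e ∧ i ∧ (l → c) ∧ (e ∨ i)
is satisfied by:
  {i: True, c: True, e: True, l: False}
  {i: True, e: True, l: False, c: False}
  {i: True, c: True, l: True, e: True}


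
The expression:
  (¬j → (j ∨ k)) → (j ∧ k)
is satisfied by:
  {k: False, j: False}
  {j: True, k: True}


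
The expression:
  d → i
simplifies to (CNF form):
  i ∨ ¬d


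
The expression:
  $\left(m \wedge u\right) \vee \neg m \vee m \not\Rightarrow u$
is always true.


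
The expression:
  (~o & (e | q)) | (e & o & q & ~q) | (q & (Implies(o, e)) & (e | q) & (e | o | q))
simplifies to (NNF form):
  (e & q) | (e & ~o) | (q & ~o)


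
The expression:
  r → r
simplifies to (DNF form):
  True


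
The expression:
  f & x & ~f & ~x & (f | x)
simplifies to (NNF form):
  False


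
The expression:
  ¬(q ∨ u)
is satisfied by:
  {q: False, u: False}


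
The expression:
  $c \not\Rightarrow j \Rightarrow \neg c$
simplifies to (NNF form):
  $j \vee \neg c$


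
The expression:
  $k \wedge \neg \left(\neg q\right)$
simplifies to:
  $k \wedge q$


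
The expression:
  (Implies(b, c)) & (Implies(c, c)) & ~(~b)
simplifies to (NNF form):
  b & c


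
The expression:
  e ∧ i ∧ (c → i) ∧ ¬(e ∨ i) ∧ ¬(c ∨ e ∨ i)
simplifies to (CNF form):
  False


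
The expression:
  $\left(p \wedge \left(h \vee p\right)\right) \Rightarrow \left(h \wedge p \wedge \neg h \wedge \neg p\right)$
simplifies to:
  $\neg p$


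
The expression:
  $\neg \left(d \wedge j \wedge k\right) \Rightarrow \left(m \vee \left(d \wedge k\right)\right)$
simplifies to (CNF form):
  $\left(d \vee m\right) \wedge \left(k \vee m\right)$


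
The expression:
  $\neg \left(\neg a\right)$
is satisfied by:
  {a: True}


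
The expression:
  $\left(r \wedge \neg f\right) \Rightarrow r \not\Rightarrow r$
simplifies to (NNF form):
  $f \vee \neg r$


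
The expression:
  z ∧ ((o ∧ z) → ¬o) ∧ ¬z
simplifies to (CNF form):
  False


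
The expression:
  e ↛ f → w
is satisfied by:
  {w: True, f: True, e: False}
  {w: True, f: False, e: False}
  {f: True, w: False, e: False}
  {w: False, f: False, e: False}
  {w: True, e: True, f: True}
  {w: True, e: True, f: False}
  {e: True, f: True, w: False}


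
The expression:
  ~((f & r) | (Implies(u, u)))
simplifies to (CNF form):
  False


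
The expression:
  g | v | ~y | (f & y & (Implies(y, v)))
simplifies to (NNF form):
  g | v | ~y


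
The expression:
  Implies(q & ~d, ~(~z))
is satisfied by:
  {d: True, z: True, q: False}
  {d: True, q: False, z: False}
  {z: True, q: False, d: False}
  {z: False, q: False, d: False}
  {d: True, z: True, q: True}
  {d: True, q: True, z: False}
  {z: True, q: True, d: False}


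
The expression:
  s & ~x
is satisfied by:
  {s: True, x: False}


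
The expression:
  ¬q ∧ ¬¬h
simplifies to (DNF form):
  h ∧ ¬q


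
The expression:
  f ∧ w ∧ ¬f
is never true.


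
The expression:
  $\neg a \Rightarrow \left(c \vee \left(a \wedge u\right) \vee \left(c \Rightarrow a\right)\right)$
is always true.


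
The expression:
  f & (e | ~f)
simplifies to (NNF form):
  e & f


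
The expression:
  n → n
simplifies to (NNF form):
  True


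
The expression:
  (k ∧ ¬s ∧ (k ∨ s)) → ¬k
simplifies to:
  s ∨ ¬k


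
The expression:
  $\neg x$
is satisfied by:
  {x: False}


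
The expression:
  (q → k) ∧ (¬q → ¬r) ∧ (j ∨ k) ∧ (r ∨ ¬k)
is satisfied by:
  {r: True, k: True, j: True, q: True}
  {r: True, k: True, q: True, j: False}
  {j: True, r: False, q: False, k: False}


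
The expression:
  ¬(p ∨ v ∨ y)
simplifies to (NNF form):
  ¬p ∧ ¬v ∧ ¬y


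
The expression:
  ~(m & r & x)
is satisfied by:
  {m: False, x: False, r: False}
  {r: True, m: False, x: False}
  {x: True, m: False, r: False}
  {r: True, x: True, m: False}
  {m: True, r: False, x: False}
  {r: True, m: True, x: False}
  {x: True, m: True, r: False}


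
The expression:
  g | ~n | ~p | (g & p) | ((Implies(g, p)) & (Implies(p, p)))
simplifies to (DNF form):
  True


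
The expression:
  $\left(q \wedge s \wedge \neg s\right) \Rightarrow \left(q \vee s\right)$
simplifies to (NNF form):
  $\text{True}$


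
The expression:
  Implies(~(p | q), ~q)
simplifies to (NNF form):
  True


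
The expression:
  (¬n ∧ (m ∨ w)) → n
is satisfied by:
  {n: True, m: False, w: False}
  {n: True, w: True, m: False}
  {n: True, m: True, w: False}
  {n: True, w: True, m: True}
  {w: False, m: False, n: False}


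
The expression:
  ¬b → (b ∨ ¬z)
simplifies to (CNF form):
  b ∨ ¬z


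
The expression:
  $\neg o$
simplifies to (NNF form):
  $\neg o$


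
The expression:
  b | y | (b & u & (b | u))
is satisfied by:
  {y: True, b: True}
  {y: True, b: False}
  {b: True, y: False}


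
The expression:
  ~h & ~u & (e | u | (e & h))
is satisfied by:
  {e: True, u: False, h: False}


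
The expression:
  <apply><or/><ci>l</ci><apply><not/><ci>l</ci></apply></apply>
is always true.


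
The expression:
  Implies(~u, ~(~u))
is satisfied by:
  {u: True}


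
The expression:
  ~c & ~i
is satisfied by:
  {i: False, c: False}


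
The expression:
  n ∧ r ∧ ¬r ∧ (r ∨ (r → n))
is never true.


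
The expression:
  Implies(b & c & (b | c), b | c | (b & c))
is always true.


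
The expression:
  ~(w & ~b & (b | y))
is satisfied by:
  {b: True, w: False, y: False}
  {w: False, y: False, b: False}
  {b: True, y: True, w: False}
  {y: True, w: False, b: False}
  {b: True, w: True, y: False}
  {w: True, b: False, y: False}
  {b: True, y: True, w: True}


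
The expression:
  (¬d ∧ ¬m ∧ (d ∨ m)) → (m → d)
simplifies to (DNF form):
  True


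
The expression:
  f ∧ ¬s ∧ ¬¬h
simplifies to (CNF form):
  f ∧ h ∧ ¬s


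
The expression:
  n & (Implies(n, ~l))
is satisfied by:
  {n: True, l: False}


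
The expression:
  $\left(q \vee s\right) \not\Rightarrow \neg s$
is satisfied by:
  {s: True}


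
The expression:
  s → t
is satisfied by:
  {t: True, s: False}
  {s: False, t: False}
  {s: True, t: True}


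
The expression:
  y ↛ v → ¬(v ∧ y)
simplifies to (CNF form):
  True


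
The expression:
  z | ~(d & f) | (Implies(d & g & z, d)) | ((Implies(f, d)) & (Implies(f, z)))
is always true.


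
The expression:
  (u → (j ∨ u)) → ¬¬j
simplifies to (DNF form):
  j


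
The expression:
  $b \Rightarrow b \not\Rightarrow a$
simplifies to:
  $\neg a \vee \neg b$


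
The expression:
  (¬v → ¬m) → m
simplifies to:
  m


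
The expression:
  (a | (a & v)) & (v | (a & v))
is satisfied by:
  {a: True, v: True}


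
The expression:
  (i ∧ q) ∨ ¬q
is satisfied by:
  {i: True, q: False}
  {q: False, i: False}
  {q: True, i: True}


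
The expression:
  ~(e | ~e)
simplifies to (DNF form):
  False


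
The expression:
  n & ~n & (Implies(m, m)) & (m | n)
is never true.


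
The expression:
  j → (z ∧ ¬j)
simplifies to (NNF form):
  ¬j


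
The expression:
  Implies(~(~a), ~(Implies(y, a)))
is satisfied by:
  {a: False}


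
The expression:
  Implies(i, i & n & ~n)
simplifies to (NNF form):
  ~i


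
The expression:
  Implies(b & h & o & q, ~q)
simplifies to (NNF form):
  ~b | ~h | ~o | ~q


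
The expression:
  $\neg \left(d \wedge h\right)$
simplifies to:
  $\neg d \vee \neg h$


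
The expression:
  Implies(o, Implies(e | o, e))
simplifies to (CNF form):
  e | ~o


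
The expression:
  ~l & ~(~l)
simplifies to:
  False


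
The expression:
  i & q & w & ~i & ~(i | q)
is never true.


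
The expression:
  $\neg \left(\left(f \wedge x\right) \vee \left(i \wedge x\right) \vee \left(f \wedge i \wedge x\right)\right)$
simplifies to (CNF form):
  $\left(\neg f \vee \neg x\right) \wedge \left(\neg i \vee \neg x\right)$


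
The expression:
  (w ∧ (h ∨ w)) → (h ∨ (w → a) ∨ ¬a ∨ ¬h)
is always true.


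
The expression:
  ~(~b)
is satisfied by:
  {b: True}


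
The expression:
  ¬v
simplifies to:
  ¬v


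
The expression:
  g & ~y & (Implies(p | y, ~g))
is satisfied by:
  {g: True, y: False, p: False}


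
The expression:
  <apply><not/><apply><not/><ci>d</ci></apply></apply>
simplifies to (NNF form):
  <ci>d</ci>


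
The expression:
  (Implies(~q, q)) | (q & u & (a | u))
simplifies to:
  q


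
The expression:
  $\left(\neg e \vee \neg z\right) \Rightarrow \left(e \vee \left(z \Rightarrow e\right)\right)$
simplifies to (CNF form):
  $e \vee \neg z$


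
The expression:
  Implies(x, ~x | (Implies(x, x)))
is always true.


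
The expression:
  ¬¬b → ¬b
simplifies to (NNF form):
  ¬b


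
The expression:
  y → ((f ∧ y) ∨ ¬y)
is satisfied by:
  {f: True, y: False}
  {y: False, f: False}
  {y: True, f: True}


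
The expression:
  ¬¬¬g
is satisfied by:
  {g: False}


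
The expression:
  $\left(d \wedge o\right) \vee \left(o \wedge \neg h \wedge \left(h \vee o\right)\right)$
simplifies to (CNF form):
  $o \wedge \left(d \vee \neg h\right)$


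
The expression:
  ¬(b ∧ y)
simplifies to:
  ¬b ∨ ¬y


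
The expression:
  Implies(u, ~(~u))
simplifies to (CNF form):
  True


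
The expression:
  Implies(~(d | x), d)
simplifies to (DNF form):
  d | x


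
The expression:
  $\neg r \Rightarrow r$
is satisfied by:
  {r: True}


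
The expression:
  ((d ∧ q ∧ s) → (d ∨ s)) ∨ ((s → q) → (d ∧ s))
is always true.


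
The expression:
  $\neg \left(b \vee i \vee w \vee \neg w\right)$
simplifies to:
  $\text{False}$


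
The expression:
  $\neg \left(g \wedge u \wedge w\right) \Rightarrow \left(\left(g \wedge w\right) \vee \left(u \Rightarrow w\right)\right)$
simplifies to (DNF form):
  $w \vee \neg u$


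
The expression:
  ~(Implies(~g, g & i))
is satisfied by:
  {g: False}


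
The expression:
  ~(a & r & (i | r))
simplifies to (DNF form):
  ~a | ~r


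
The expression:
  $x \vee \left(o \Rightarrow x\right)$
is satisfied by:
  {x: True, o: False}
  {o: False, x: False}
  {o: True, x: True}


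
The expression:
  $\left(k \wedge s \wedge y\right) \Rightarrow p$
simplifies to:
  $p \vee \neg k \vee \neg s \vee \neg y$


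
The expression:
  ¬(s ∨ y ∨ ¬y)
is never true.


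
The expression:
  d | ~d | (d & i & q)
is always true.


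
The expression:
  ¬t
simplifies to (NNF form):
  ¬t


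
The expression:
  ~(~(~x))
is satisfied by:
  {x: False}


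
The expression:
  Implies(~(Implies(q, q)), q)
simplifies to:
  True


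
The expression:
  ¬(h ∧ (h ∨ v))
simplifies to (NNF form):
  ¬h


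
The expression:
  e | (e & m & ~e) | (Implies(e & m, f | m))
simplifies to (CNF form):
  True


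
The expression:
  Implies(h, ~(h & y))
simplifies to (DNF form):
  ~h | ~y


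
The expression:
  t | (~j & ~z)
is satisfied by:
  {t: True, j: False, z: False}
  {t: True, z: True, j: False}
  {t: True, j: True, z: False}
  {t: True, z: True, j: True}
  {z: False, j: False, t: False}


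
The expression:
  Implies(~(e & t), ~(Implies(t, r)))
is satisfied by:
  {t: True, e: True, r: False}
  {t: True, e: False, r: False}
  {t: True, r: True, e: True}


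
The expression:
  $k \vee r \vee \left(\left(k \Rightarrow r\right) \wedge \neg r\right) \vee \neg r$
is always true.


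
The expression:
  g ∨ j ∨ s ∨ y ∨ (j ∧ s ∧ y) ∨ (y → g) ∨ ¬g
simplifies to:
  True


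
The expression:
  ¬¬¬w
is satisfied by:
  {w: False}


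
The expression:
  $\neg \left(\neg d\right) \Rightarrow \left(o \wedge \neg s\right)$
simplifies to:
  $\left(o \wedge \neg s\right) \vee \neg d$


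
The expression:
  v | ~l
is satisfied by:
  {v: True, l: False}
  {l: False, v: False}
  {l: True, v: True}


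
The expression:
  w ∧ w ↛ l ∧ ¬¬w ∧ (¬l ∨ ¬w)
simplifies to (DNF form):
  w ∧ ¬l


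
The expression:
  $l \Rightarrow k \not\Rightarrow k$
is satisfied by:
  {l: False}


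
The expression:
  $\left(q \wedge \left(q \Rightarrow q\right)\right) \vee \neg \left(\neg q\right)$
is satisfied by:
  {q: True}


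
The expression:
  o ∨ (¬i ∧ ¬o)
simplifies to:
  o ∨ ¬i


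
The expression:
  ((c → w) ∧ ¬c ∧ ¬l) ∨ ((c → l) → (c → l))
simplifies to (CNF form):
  True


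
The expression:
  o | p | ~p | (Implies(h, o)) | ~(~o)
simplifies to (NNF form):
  True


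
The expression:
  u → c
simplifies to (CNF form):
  c ∨ ¬u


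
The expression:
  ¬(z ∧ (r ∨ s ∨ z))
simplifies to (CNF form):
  ¬z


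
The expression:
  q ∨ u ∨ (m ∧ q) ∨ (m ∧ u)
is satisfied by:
  {q: True, u: True}
  {q: True, u: False}
  {u: True, q: False}


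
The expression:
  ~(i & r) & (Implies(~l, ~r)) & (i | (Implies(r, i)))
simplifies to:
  ~r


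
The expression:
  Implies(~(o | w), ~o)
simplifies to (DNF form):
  True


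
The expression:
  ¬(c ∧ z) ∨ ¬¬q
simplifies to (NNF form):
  q ∨ ¬c ∨ ¬z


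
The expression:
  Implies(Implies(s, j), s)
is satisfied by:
  {s: True}


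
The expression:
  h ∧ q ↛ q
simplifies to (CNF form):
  False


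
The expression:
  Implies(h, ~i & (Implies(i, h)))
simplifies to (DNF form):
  ~h | ~i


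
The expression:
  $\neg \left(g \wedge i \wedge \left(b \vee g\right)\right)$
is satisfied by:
  {g: False, i: False}
  {i: True, g: False}
  {g: True, i: False}


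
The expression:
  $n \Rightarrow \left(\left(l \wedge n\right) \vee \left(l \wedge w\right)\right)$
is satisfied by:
  {l: True, n: False}
  {n: False, l: False}
  {n: True, l: True}


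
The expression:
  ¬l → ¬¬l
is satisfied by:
  {l: True}


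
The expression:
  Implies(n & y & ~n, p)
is always true.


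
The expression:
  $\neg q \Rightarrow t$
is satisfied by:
  {t: True, q: True}
  {t: True, q: False}
  {q: True, t: False}


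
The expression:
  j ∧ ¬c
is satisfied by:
  {j: True, c: False}


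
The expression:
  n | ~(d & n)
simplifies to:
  True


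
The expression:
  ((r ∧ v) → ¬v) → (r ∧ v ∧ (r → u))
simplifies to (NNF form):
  r ∧ v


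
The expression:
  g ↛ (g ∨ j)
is never true.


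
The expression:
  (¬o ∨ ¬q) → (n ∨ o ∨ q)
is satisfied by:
  {n: True, q: True, o: True}
  {n: True, q: True, o: False}
  {n: True, o: True, q: False}
  {n: True, o: False, q: False}
  {q: True, o: True, n: False}
  {q: True, o: False, n: False}
  {o: True, q: False, n: False}


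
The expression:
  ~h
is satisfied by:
  {h: False}


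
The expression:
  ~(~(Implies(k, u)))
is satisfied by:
  {u: True, k: False}
  {k: False, u: False}
  {k: True, u: True}


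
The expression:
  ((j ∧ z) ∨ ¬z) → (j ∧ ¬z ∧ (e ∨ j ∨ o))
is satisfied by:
  {j: True, z: False}
  {z: True, j: False}


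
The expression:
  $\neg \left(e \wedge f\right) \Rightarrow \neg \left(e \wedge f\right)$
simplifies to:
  $\text{True}$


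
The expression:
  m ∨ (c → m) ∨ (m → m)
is always true.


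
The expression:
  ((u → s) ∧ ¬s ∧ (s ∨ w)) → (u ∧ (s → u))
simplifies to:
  s ∨ u ∨ ¬w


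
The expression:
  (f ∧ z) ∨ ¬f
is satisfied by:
  {z: True, f: False}
  {f: False, z: False}
  {f: True, z: True}


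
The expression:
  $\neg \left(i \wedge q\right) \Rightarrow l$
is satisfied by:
  {q: True, l: True, i: True}
  {q: True, l: True, i: False}
  {l: True, i: True, q: False}
  {l: True, i: False, q: False}
  {q: True, i: True, l: False}


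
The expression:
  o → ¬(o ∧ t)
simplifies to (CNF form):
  ¬o ∨ ¬t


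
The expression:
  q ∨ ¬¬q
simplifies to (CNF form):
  q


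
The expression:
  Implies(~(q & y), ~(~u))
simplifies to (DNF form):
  u | (q & y)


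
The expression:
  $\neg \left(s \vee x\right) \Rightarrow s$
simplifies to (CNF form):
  $s \vee x$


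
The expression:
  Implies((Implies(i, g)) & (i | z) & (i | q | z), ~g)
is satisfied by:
  {i: False, g: False, z: False}
  {z: True, i: False, g: False}
  {i: True, z: False, g: False}
  {z: True, i: True, g: False}
  {g: True, z: False, i: False}


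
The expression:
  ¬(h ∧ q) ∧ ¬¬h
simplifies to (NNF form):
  h ∧ ¬q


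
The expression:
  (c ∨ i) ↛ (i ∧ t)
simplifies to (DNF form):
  (c ∧ ¬i) ∨ (i ∧ ¬t)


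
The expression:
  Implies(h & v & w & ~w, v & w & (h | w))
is always true.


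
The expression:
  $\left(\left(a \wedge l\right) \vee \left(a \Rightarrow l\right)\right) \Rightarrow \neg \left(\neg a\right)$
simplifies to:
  $a$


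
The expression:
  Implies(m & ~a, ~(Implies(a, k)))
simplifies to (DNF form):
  a | ~m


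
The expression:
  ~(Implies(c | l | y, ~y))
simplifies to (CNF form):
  y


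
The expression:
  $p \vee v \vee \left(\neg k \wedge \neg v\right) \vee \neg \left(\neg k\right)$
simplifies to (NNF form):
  $\text{True}$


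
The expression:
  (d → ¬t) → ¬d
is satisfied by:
  {t: True, d: False}
  {d: False, t: False}
  {d: True, t: True}


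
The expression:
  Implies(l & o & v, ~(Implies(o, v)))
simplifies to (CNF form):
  ~l | ~o | ~v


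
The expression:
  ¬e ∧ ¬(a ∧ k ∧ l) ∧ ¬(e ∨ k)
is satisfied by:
  {e: False, k: False}


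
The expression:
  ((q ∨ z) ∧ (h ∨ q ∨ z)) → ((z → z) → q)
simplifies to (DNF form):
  q ∨ ¬z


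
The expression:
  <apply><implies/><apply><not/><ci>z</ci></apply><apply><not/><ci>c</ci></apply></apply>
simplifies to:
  <apply><or/><ci>z</ci><apply><not/><ci>c</ci></apply></apply>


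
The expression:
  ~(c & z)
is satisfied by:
  {c: False, z: False}
  {z: True, c: False}
  {c: True, z: False}


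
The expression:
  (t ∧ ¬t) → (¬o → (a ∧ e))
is always true.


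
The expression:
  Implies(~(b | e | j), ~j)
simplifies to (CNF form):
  True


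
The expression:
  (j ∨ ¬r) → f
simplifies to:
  f ∨ (r ∧ ¬j)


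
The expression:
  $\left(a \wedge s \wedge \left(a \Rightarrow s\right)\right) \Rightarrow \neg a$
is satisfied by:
  {s: False, a: False}
  {a: True, s: False}
  {s: True, a: False}


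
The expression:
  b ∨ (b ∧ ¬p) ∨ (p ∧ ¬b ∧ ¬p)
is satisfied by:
  {b: True}


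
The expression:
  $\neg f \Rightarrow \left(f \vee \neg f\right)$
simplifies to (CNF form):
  $\text{True}$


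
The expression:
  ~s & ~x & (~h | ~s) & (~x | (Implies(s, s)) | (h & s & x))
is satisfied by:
  {x: False, s: False}


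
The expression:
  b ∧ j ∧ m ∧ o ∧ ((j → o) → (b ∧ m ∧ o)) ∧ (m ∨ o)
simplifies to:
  b ∧ j ∧ m ∧ o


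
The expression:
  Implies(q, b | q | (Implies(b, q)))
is always true.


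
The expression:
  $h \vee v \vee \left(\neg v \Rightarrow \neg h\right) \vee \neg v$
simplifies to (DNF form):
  $\text{True}$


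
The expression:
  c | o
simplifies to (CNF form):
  c | o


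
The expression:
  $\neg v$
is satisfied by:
  {v: False}


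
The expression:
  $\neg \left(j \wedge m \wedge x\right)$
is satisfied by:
  {m: False, x: False, j: False}
  {j: True, m: False, x: False}
  {x: True, m: False, j: False}
  {j: True, x: True, m: False}
  {m: True, j: False, x: False}
  {j: True, m: True, x: False}
  {x: True, m: True, j: False}


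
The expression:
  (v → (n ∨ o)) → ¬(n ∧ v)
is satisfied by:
  {v: False, n: False}
  {n: True, v: False}
  {v: True, n: False}


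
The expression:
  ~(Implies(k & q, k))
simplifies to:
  False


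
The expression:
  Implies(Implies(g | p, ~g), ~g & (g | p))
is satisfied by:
  {g: True, p: True}
  {g: True, p: False}
  {p: True, g: False}


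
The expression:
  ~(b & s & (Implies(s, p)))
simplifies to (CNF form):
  ~b | ~p | ~s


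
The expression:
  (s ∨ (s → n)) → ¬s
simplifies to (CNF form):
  ¬s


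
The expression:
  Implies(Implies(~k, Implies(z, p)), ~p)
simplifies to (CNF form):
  ~p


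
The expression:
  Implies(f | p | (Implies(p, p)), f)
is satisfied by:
  {f: True}


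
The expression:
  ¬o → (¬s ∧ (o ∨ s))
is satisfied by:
  {o: True}


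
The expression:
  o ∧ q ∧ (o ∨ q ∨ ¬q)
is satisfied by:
  {o: True, q: True}


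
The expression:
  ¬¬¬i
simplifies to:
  ¬i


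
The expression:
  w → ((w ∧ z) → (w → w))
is always true.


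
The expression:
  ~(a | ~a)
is never true.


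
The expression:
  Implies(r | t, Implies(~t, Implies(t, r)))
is always true.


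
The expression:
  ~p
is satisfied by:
  {p: False}


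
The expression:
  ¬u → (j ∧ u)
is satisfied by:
  {u: True}


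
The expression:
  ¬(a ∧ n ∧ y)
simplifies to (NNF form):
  ¬a ∨ ¬n ∨ ¬y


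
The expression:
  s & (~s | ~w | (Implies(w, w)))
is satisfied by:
  {s: True}


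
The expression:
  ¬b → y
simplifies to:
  b ∨ y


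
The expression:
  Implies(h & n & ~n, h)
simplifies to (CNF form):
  True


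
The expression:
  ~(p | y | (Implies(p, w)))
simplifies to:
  False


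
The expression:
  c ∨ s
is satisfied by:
  {c: True, s: True}
  {c: True, s: False}
  {s: True, c: False}


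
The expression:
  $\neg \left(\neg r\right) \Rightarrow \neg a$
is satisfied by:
  {a: False, r: False}
  {r: True, a: False}
  {a: True, r: False}


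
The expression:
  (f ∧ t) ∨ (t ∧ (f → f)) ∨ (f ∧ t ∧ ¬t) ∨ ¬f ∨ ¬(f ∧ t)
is always true.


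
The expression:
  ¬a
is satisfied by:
  {a: False}


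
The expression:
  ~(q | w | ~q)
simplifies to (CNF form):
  False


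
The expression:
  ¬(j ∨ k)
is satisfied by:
  {j: False, k: False}


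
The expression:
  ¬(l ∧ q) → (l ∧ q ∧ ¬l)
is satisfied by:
  {q: True, l: True}


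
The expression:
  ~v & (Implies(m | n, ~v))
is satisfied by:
  {v: False}


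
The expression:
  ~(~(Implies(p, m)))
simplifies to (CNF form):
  m | ~p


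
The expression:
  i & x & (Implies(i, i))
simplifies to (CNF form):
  i & x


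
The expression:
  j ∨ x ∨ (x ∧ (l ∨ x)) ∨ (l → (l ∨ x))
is always true.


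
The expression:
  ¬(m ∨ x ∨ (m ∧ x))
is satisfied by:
  {x: False, m: False}


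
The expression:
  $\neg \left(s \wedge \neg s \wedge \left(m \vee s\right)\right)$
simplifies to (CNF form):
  $\text{True}$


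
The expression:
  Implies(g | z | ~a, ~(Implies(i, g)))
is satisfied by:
  {i: True, a: True, z: False, g: False}
  {i: True, z: False, a: False, g: False}
  {i: True, a: True, z: True, g: False}
  {i: True, z: True, a: False, g: False}
  {a: True, i: False, z: False, g: False}


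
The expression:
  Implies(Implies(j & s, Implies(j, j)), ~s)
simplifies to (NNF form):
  ~s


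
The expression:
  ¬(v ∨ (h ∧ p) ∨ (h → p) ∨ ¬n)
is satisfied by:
  {h: True, n: True, v: False, p: False}


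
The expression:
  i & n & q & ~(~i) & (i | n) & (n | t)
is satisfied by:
  {i: True, q: True, n: True}


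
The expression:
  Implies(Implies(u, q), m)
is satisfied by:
  {m: True, u: True, q: False}
  {m: True, u: False, q: False}
  {q: True, m: True, u: True}
  {q: True, m: True, u: False}
  {u: True, q: False, m: False}


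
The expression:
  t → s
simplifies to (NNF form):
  s ∨ ¬t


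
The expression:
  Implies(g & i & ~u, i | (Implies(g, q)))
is always true.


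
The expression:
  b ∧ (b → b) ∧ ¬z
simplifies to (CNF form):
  b ∧ ¬z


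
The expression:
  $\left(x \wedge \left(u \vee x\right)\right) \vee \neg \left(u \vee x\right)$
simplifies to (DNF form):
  $x \vee \neg u$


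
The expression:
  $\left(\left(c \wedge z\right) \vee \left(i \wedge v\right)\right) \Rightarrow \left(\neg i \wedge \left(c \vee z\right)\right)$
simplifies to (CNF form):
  $\left(\neg i \vee \neg v\right) \wedge \left(\neg c \vee \neg i \vee \neg v\right) \wedge \left(\neg c \vee \neg i \vee \neg z\right) \wedge \left(\neg i \vee \neg v \vee \neg z\right)$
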